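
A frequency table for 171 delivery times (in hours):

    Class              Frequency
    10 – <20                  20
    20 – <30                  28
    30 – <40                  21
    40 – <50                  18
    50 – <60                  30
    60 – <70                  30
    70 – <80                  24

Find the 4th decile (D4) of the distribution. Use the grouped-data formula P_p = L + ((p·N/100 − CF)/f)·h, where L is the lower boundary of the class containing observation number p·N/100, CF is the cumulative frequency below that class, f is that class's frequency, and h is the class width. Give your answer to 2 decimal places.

N = 171; target position k = 40/100 · 171 = 68.4.
Cumulative frequencies: 20, 48, 69, 87, 117, 147, 171.
Observation 68.4 falls in the class 30 – <40.
L = 30, CF = 48, f = 21, h = 10.
P40 = 30 + ((68.4 − 48)/21)·10 = 30 + 9.71429 = 39.7143.

39.71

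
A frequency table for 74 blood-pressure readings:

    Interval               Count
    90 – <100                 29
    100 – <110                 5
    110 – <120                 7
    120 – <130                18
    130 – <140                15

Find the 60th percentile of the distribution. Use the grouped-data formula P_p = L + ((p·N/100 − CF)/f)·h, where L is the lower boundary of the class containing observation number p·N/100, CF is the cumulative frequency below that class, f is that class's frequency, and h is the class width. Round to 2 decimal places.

121.89

N = 74; target position k = 60/100 · 74 = 44.4.
Cumulative frequencies: 29, 34, 41, 59, 74.
Observation 44.4 falls in the class 120 – <130.
L = 120, CF = 41, f = 18, h = 10.
P60 = 120 + ((44.4 − 41)/18)·10 = 120 + 1.88889 = 121.889.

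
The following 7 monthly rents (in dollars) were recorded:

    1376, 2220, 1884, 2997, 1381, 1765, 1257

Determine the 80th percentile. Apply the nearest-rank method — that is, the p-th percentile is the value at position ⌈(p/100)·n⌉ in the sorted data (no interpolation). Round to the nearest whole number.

Sorted: 1257, 1376, 1381, 1765, 1884, 2220, 2997.
n = 7.
Position = ⌈80/100 · 7⌉ = ⌈5.6⌉ = 6.
The value at rank 6 is 2220.

2220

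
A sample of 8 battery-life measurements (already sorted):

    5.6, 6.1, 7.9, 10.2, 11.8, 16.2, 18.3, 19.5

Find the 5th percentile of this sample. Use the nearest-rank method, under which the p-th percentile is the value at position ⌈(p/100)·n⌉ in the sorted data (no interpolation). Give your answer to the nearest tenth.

5.6

n = 8.
Position = ⌈5/100 · 8⌉ = ⌈0.4⌉ = 1.
The value at rank 1 is 5.6.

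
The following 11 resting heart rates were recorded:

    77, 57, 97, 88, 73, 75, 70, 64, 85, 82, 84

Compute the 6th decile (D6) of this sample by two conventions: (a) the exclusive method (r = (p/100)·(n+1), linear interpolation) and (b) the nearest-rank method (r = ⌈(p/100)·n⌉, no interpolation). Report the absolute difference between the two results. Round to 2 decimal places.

Sorted: 57, 64, 70, 73, 75, 77, 82, 84, 85, 88, 97.
n = 11.
(a) r = 7.2; between ranks 7 (82) and 8 (84): 82.4.
(b) the nearest-rank method: rank 7 → 82.
|82.4 − 82| = 0.4.

0.40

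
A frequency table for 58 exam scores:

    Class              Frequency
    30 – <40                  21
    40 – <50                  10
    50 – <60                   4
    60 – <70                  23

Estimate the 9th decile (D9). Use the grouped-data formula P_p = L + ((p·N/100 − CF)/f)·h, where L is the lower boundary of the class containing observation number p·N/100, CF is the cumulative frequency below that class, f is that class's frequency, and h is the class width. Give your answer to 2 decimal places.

N = 58; target position k = 90/100 · 58 = 52.2.
Cumulative frequencies: 21, 31, 35, 58.
Observation 52.2 falls in the class 60 – <70.
L = 60, CF = 35, f = 23, h = 10.
P90 = 60 + ((52.2 − 35)/23)·10 = 60 + 7.47826 = 67.4783.

67.48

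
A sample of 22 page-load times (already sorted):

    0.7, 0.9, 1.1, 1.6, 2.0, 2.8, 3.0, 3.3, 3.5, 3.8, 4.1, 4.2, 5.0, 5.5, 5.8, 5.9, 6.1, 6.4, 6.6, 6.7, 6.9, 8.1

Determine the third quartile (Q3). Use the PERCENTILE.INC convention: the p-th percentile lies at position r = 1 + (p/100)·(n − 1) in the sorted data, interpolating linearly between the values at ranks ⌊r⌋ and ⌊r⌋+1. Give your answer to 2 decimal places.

n = 22.
r = 1 + (75/100)·(22 − 1) = 1 + 15.75 = 16.75.
Rank 16 is 5.9 and rank 17 is 6.1.
Interpolate: 5.9 + 0.75·(6.1 − 5.9) = 5.9 + 0.75·0.2 = 6.05.

6.05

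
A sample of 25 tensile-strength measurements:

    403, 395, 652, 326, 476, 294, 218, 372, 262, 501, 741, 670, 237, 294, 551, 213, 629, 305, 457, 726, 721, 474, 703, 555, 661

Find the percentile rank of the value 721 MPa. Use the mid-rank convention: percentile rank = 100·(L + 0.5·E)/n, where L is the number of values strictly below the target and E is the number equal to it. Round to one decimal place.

90.0

Sorted: 213, 218, 237, 262, 294, 294, 305, 326, 372, 395, 403, 457, 474, 476, 501, 551, 555, 629, 652, 661, 670, 703, 721, 726, 741.
Count below 721: L = 22; count equal: E = 1; n = 25.
Percentile rank = 100·(22 + 0.5·1)/25 = 100·22.5/25 = 90.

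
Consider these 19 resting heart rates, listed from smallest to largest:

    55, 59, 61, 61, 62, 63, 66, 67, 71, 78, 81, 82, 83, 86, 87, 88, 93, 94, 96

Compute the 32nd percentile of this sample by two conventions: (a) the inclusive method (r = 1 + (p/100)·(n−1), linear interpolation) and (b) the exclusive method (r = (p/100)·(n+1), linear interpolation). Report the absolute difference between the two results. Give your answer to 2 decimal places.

1.08

n = 19.
(a) r = 6.76; between ranks 6 (63) and 7 (66): 65.28.
(b) r = 6.4; between ranks 6 (63) and 7 (66): 64.2.
|65.28 − 64.2| = 1.08.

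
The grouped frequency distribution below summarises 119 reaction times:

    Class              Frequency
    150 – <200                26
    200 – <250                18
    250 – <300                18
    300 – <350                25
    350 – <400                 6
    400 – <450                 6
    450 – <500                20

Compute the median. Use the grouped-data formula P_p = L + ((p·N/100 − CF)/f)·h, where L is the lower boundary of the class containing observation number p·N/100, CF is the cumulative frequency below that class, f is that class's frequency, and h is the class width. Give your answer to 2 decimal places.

293.06

N = 119; target position k = 50/100 · 119 = 59.5.
Cumulative frequencies: 26, 44, 62, 87, 93, 99, 119.
Observation 59.5 falls in the class 250 – <300.
L = 250, CF = 44, f = 18, h = 50.
P50 = 250 + ((59.5 − 44)/18)·50 = 250 + 43.0556 = 293.056.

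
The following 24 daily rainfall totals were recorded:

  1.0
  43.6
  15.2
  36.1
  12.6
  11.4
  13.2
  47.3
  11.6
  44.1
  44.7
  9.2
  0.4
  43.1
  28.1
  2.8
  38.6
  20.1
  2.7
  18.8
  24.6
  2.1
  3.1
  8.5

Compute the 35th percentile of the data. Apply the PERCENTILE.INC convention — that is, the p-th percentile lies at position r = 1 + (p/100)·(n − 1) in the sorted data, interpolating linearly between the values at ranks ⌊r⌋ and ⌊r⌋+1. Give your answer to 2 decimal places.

Sorted: 0.4, 1.0, 2.1, 2.7, 2.8, 3.1, 8.5, 9.2, 11.4, 11.6, 12.6, 13.2, 15.2, 18.8, 20.1, 24.6, 28.1, 36.1, 38.6, 43.1, 43.6, 44.1, 44.7, 47.3.
n = 24.
r = 1 + (35/100)·(24 − 1) = 1 + 8.05 = 9.05.
Rank 9 is 11.4 and rank 10 is 11.6.
Interpolate: 11.4 + 0.05·(11.6 − 11.4) = 11.4 + 0.05·0.2 = 11.41.

11.41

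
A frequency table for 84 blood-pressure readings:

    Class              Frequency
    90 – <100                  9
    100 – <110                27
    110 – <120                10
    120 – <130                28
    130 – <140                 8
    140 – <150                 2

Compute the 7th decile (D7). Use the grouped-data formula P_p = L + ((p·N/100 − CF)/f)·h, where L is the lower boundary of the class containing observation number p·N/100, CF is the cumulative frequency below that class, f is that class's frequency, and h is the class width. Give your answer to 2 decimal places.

N = 84; target position k = 70/100 · 84 = 58.8.
Cumulative frequencies: 9, 36, 46, 74, 82, 84.
Observation 58.8 falls in the class 120 – <130.
L = 120, CF = 46, f = 28, h = 10.
P70 = 120 + ((58.8 − 46)/28)·10 = 120 + 4.57143 = 124.571.

124.57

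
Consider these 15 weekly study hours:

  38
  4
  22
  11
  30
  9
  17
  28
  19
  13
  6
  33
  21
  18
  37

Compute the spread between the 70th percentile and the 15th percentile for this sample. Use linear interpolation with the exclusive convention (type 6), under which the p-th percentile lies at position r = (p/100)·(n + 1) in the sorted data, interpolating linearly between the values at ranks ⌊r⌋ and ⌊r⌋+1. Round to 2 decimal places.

Sorted: 4, 6, 9, 11, 13, 17, 18, 19, 21, 22, 28, 30, 33, 37, 38.
n = 15.
P15: r = 2.4; ranks 2–3 are 6, 9; interpolating gives 7.2.
P70: r = 11.2; ranks 11–12 are 28, 30; interpolating gives 28.4.
Difference: 28.4 − 7.2 = 21.2.

21.20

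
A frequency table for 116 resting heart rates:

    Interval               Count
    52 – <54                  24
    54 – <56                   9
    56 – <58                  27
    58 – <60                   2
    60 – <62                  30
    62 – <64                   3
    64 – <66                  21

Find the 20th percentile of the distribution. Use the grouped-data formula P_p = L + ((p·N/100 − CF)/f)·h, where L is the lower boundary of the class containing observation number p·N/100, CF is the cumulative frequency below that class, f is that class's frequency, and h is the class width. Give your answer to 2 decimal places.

N = 116; target position k = 20/100 · 116 = 23.2.
Cumulative frequencies: 24, 33, 60, 62, 92, 95, 116.
Observation 23.2 falls in the class 52 – <54.
L = 52, CF = 0, f = 24, h = 2.
P20 = 52 + ((23.2 − 0)/24)·2 = 52 + 1.93333 = 53.9333.

53.93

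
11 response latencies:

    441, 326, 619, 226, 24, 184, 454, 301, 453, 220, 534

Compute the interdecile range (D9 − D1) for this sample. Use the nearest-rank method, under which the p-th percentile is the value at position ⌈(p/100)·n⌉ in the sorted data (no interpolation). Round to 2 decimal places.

350.00

Sorted: 24, 184, 220, 226, 301, 326, 441, 453, 454, 534, 619.
n = 11.
P10: rank ⌈10/100·11⌉ = 2 → 184.
P90: rank ⌈90/100·11⌉ = 10 → 534.
Difference: 534 − 184 = 350.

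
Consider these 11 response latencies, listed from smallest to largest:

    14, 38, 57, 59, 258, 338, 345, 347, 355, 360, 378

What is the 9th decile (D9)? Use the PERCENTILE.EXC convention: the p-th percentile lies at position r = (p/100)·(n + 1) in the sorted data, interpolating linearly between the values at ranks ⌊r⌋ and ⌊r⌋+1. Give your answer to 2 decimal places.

374.40

n = 11.
r = (90/100)·(11 + 1) = 10.8.
Rank 10 is 360 and rank 11 is 378.
Interpolate: 360 + 0.8·(378 − 360) = 360 + 0.8·18 = 374.4.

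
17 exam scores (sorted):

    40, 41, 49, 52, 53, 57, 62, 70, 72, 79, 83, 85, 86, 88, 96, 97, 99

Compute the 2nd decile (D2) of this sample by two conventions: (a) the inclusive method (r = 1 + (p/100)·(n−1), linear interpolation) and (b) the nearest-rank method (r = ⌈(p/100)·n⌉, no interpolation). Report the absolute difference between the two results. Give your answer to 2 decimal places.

0.20

n = 17.
(a) r = 4.2; between ranks 4 (52) and 5 (53): 52.2.
(b) the nearest-rank method: rank 4 → 52.
|52.2 − 52| = 0.2.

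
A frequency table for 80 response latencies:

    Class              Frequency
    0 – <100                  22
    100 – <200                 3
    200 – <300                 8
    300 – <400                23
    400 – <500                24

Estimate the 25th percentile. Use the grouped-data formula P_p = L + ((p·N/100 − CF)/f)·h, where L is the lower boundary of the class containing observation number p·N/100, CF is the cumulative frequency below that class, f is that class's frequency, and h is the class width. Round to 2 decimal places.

90.91

N = 80; target position k = 25/100 · 80 = 20.
Cumulative frequencies: 22, 25, 33, 56, 80.
Observation 20 falls in the class 0 – <100.
L = 0, CF = 0, f = 22, h = 100.
P25 = 0 + ((20 − 0)/22)·100 = 0 + 90.9091 = 90.9091.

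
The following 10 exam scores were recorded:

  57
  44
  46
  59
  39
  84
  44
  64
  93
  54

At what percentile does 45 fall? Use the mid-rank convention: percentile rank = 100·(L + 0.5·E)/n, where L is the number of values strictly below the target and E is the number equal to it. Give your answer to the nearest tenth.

30.0

Sorted: 39, 44, 44, 46, 54, 57, 59, 64, 84, 93.
Count below 45: L = 3; count equal: E = 0; n = 10.
Percentile rank = 100·(3 + 0.5·0)/10 = 100·3/10 = 30.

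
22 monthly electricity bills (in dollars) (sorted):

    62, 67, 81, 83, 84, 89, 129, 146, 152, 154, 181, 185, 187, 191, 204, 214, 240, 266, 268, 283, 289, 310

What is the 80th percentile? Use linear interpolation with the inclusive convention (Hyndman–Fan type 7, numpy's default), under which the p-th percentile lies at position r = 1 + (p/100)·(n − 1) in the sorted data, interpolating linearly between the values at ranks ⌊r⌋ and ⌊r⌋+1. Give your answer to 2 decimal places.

260.80

n = 22.
r = 1 + (80/100)·(22 − 1) = 1 + 16.8 = 17.8.
Rank 17 is 240 and rank 18 is 266.
Interpolate: 240 + 0.8·(266 − 240) = 240 + 0.8·26 = 260.8.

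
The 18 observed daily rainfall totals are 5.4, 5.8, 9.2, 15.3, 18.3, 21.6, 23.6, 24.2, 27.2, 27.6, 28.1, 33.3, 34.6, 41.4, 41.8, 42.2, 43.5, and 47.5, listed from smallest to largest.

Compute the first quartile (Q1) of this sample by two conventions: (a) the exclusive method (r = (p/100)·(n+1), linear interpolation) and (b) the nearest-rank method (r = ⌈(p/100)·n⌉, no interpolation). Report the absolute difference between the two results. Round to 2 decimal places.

n = 18.
(a) r = 4.75; between ranks 4 (15.3) and 5 (18.3): 17.55.
(b) the nearest-rank method: rank 5 → 18.3.
|17.55 − 18.3| = 0.75.

0.75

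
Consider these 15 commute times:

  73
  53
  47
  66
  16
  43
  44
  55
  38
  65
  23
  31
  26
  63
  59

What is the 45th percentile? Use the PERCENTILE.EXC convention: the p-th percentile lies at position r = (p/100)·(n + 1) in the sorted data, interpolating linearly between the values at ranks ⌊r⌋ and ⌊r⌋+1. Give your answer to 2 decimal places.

44.60

Sorted: 16, 23, 26, 31, 38, 43, 44, 47, 53, 55, 59, 63, 65, 66, 73.
n = 15.
r = (45/100)·(15 + 1) = 7.2.
Rank 7 is 44 and rank 8 is 47.
Interpolate: 44 + 0.2·(47 − 44) = 44 + 0.2·3 = 44.6.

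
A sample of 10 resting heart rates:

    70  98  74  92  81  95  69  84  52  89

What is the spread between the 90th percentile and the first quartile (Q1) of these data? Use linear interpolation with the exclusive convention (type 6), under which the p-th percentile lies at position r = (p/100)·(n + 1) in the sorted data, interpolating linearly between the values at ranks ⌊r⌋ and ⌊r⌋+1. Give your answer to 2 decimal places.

27.95

Sorted: 52, 69, 70, 74, 81, 84, 89, 92, 95, 98.
n = 10.
P25: r = 2.75; ranks 2–3 are 69, 70; interpolating gives 69.75.
P90: r = 9.9; ranks 9–10 are 95, 98; interpolating gives 97.7.
Difference: 97.7 − 69.75 = 27.95.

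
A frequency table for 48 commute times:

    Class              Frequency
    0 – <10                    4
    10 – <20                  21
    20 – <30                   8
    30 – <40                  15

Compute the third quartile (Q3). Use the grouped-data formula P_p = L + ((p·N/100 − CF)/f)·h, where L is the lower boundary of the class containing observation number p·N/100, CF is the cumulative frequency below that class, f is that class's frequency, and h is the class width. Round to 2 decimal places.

N = 48; target position k = 75/100 · 48 = 36.
Cumulative frequencies: 4, 25, 33, 48.
Observation 36 falls in the class 30 – <40.
L = 30, CF = 33, f = 15, h = 10.
P75 = 30 + ((36 − 33)/15)·10 = 30 + 2 = 32.

32.00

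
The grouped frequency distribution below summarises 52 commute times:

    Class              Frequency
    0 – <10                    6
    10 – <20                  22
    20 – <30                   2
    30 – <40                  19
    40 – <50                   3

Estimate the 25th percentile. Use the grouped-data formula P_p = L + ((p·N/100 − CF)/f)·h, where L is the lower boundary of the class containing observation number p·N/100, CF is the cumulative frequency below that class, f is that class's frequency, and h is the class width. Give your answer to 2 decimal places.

N = 52; target position k = 25/100 · 52 = 13.
Cumulative frequencies: 6, 28, 30, 49, 52.
Observation 13 falls in the class 10 – <20.
L = 10, CF = 6, f = 22, h = 10.
P25 = 10 + ((13 − 6)/22)·10 = 10 + 3.18182 = 13.1818.

13.18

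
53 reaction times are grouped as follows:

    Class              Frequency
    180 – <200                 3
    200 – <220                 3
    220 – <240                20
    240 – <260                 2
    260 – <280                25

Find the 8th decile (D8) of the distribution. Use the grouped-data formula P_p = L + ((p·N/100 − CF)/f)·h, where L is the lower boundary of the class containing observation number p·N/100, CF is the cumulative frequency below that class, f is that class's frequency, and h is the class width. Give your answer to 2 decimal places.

N = 53; target position k = 80/100 · 53 = 42.4.
Cumulative frequencies: 3, 6, 26, 28, 53.
Observation 42.4 falls in the class 260 – <280.
L = 260, CF = 28, f = 25, h = 20.
P80 = 260 + ((42.4 − 28)/25)·20 = 260 + 11.52 = 271.52.

271.52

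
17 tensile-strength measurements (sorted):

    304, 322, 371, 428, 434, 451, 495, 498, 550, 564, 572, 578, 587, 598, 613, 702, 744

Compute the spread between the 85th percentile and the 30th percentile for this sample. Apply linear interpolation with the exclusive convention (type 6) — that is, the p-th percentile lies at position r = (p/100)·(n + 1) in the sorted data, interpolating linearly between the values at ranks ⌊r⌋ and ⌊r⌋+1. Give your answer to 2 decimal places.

n = 17.
P30: r = 5.4; ranks 5–6 are 434, 451; interpolating gives 440.8.
P85: r = 15.3; ranks 15–16 are 613, 702; interpolating gives 639.7.
Difference: 639.7 − 440.8 = 198.9.

198.90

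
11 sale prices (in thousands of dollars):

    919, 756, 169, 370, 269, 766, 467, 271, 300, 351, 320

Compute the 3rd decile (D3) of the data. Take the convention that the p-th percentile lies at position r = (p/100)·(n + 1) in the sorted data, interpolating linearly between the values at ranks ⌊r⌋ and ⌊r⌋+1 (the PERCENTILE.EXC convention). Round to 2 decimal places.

Sorted: 169, 269, 271, 300, 320, 351, 370, 467, 756, 766, 919.
n = 11.
r = (30/100)·(11 + 1) = 3.6.
Rank 3 is 271 and rank 4 is 300.
Interpolate: 271 + 0.6·(300 − 271) = 271 + 0.6·29 = 288.4.

288.40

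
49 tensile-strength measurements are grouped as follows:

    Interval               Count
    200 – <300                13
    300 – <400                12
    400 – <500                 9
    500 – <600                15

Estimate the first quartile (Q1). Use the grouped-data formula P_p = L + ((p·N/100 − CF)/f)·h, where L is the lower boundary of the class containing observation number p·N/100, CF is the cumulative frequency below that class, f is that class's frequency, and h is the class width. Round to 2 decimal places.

N = 49; target position k = 25/100 · 49 = 12.25.
Cumulative frequencies: 13, 25, 34, 49.
Observation 12.25 falls in the class 200 – <300.
L = 200, CF = 0, f = 13, h = 100.
P25 = 200 + ((12.25 − 0)/13)·100 = 200 + 94.2308 = 294.231.

294.23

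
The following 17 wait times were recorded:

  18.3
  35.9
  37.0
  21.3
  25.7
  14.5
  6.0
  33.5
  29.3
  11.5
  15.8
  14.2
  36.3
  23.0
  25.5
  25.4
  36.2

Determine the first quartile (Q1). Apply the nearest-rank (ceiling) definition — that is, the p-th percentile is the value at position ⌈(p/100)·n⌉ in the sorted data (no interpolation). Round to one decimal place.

15.8

Sorted: 6.0, 11.5, 14.2, 14.5, 15.8, 18.3, 21.3, 23.0, 25.4, 25.5, 25.7, 29.3, 33.5, 35.9, 36.2, 36.3, 37.0.
n = 17.
Position = ⌈25/100 · 17⌉ = ⌈4.25⌉ = 5.
The value at rank 5 is 15.8.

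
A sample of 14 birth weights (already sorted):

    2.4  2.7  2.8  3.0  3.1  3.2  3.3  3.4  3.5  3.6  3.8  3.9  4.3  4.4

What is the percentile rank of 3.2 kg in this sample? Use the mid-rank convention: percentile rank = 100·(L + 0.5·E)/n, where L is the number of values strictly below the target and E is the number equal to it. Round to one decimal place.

39.3

Count below 3.2: L = 5; count equal: E = 1; n = 14.
Percentile rank = 100·(5 + 0.5·1)/14 = 100·5.5/14 = 39.29.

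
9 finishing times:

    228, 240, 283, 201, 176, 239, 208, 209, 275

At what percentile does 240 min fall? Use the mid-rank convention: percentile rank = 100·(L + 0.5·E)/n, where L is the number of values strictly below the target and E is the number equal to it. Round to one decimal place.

Sorted: 176, 201, 208, 209, 228, 239, 240, 275, 283.
Count below 240: L = 6; count equal: E = 1; n = 9.
Percentile rank = 100·(6 + 0.5·1)/9 = 100·6.5/9 = 72.22.

72.2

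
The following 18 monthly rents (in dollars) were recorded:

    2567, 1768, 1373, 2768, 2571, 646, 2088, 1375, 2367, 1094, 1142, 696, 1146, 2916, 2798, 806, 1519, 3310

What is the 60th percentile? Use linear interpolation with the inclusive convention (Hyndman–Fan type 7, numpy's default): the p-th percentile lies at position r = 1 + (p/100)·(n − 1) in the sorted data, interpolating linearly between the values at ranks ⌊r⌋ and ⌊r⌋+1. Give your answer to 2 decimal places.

2143.80

Sorted: 646, 696, 806, 1094, 1142, 1146, 1373, 1375, 1519, 1768, 2088, 2367, 2567, 2571, 2768, 2798, 2916, 3310.
n = 18.
r = 1 + (60/100)·(18 − 1) = 1 + 10.2 = 11.2.
Rank 11 is 2088 and rank 12 is 2367.
Interpolate: 2088 + 0.2·(2367 − 2088) = 2088 + 0.2·279 = 2143.8.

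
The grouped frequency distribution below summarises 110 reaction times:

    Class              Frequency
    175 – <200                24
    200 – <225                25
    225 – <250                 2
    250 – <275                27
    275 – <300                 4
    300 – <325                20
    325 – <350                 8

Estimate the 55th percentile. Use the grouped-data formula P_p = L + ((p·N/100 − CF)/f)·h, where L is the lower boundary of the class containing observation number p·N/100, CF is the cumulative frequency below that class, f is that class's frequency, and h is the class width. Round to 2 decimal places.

N = 110; target position k = 55/100 · 110 = 60.5.
Cumulative frequencies: 24, 49, 51, 78, 82, 102, 110.
Observation 60.5 falls in the class 250 – <275.
L = 250, CF = 51, f = 27, h = 25.
P55 = 250 + ((60.5 − 51)/27)·25 = 250 + 8.7963 = 258.796.

258.80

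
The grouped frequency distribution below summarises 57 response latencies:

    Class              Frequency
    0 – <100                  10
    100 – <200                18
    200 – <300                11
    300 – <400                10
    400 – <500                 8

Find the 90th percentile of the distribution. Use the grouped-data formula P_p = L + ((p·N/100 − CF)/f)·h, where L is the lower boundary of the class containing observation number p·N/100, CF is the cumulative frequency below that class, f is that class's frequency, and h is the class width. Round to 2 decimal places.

428.75

N = 57; target position k = 90/100 · 57 = 51.3.
Cumulative frequencies: 10, 28, 39, 49, 57.
Observation 51.3 falls in the class 400 – <500.
L = 400, CF = 49, f = 8, h = 100.
P90 = 400 + ((51.3 − 49)/8)·100 = 400 + 28.75 = 428.75.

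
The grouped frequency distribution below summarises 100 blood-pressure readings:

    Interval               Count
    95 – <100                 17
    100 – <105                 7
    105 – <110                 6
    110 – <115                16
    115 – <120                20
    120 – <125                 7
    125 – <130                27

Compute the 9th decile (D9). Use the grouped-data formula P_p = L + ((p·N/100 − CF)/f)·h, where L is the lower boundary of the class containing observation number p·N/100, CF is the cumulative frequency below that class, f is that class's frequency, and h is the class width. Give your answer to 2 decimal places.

128.15

N = 100; target position k = 90/100 · 100 = 90.
Cumulative frequencies: 17, 24, 30, 46, 66, 73, 100.
Observation 90 falls in the class 125 – <130.
L = 125, CF = 73, f = 27, h = 5.
P90 = 125 + ((90 − 73)/27)·5 = 125 + 3.14815 = 128.148.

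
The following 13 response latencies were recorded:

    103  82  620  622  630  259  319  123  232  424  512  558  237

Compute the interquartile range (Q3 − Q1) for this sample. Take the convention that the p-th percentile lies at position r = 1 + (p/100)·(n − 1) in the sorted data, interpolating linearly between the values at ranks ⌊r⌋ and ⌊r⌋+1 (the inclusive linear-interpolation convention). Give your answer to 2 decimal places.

326.00

Sorted: 82, 103, 123, 232, 237, 259, 319, 424, 512, 558, 620, 622, 630.
n = 13.
P25: r = 4 (integer) → 232.
P75: r = 10 (integer) → 558.
Difference: 558 − 232 = 326.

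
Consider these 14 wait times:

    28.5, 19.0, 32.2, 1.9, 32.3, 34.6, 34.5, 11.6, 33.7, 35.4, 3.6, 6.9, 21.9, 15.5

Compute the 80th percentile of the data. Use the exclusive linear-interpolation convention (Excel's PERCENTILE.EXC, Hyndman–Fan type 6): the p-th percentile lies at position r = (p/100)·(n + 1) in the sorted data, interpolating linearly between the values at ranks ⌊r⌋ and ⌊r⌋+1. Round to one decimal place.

34.5

Sorted: 1.9, 3.6, 6.9, 11.6, 15.5, 19.0, 21.9, 28.5, 32.2, 32.3, 33.7, 34.5, 34.6, 35.4.
n = 14.
r = (80/100)·(14 + 1) = 12.
r is an integer, so P80 is the value at rank 12: 34.5.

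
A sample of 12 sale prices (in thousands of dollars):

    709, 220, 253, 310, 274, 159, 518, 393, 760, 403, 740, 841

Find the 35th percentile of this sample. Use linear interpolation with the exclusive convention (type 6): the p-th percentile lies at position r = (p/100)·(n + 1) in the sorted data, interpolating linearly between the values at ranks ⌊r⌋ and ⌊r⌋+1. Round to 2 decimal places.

Sorted: 159, 220, 253, 274, 310, 393, 403, 518, 709, 740, 760, 841.
n = 12.
r = (35/100)·(12 + 1) = 4.55.
Rank 4 is 274 and rank 5 is 310.
Interpolate: 274 + 0.55·(310 − 274) = 274 + 0.55·36 = 293.8.

293.80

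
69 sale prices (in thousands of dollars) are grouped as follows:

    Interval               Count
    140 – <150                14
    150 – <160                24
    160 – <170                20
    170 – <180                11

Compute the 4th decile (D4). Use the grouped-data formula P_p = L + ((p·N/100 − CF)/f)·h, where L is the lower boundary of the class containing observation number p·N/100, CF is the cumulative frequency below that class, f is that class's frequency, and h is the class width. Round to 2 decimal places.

155.67

N = 69; target position k = 40/100 · 69 = 27.6.
Cumulative frequencies: 14, 38, 58, 69.
Observation 27.6 falls in the class 150 – <160.
L = 150, CF = 14, f = 24, h = 10.
P40 = 150 + ((27.6 − 14)/24)·10 = 150 + 5.66667 = 155.667.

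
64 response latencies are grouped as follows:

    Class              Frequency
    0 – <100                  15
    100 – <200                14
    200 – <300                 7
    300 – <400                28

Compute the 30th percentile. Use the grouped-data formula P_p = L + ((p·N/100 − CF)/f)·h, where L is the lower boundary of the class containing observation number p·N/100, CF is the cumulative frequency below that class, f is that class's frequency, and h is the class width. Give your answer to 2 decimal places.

130.00

N = 64; target position k = 30/100 · 64 = 19.2.
Cumulative frequencies: 15, 29, 36, 64.
Observation 19.2 falls in the class 100 – <200.
L = 100, CF = 15, f = 14, h = 100.
P30 = 100 + ((19.2 − 15)/14)·100 = 100 + 30 = 130.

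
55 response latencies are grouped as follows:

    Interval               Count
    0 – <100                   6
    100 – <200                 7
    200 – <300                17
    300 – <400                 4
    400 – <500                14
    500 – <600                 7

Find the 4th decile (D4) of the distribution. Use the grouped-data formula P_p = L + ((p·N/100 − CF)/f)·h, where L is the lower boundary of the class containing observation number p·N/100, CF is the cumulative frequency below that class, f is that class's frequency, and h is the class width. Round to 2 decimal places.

252.94

N = 55; target position k = 40/100 · 55 = 22.
Cumulative frequencies: 6, 13, 30, 34, 48, 55.
Observation 22 falls in the class 200 – <300.
L = 200, CF = 13, f = 17, h = 100.
P40 = 200 + ((22 − 13)/17)·100 = 200 + 52.9412 = 252.941.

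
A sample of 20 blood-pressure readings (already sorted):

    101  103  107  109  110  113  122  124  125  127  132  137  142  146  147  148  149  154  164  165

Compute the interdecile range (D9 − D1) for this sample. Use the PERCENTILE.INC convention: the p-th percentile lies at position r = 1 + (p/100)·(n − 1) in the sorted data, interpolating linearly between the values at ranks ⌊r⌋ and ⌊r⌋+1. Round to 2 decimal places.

n = 20.
P10: r = 2.9; ranks 2–3 are 103, 107; interpolating gives 106.6.
P90: r = 18.1; ranks 18–19 are 154, 164; interpolating gives 155.
Difference: 155 − 106.6 = 48.4.

48.40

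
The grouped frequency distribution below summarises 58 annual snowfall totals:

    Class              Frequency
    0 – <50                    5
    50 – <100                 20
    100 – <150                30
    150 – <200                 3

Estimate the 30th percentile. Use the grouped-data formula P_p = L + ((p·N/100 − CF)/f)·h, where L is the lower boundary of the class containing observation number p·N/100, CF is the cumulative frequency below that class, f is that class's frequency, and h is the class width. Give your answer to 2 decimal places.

81.00

N = 58; target position k = 30/100 · 58 = 17.4.
Cumulative frequencies: 5, 25, 55, 58.
Observation 17.4 falls in the class 50 – <100.
L = 50, CF = 5, f = 20, h = 50.
P30 = 50 + ((17.4 − 5)/20)·50 = 50 + 31 = 81.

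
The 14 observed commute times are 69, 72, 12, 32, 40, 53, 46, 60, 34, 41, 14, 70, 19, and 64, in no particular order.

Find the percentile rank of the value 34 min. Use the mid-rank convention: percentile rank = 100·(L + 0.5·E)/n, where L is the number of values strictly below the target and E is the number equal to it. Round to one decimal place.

32.1

Sorted: 12, 14, 19, 32, 34, 40, 41, 46, 53, 60, 64, 69, 70, 72.
Count below 34: L = 4; count equal: E = 1; n = 14.
Percentile rank = 100·(4 + 0.5·1)/14 = 100·4.5/14 = 32.14.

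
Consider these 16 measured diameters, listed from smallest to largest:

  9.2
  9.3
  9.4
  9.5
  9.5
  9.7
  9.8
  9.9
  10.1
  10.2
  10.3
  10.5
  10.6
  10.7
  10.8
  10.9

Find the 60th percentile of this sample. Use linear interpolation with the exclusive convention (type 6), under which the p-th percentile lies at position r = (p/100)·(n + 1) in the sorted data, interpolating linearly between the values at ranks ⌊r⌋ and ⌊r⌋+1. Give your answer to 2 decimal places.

10.22

n = 16.
r = (60/100)·(16 + 1) = 10.2.
Rank 10 is 10.2 and rank 11 is 10.3.
Interpolate: 10.2 + 0.2·(10.3 − 10.2) = 10.2 + 0.2·0.1 = 10.22.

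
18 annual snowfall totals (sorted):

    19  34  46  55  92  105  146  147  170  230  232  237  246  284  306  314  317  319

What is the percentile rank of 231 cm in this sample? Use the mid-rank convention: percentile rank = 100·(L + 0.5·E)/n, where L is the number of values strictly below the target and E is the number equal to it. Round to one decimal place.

55.6

Count below 231: L = 10; count equal: E = 0; n = 18.
Percentile rank = 100·(10 + 0.5·0)/18 = 100·10/18 = 55.56.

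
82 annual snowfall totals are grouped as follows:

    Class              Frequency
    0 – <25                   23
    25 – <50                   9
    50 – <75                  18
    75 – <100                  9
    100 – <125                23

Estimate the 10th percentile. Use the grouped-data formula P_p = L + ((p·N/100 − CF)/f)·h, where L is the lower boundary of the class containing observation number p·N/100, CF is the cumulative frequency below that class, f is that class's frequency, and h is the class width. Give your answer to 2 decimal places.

8.91

N = 82; target position k = 10/100 · 82 = 8.2.
Cumulative frequencies: 23, 32, 50, 59, 82.
Observation 8.2 falls in the class 0 – <25.
L = 0, CF = 0, f = 23, h = 25.
P10 = 0 + ((8.2 − 0)/23)·25 = 0 + 8.91304 = 8.91304.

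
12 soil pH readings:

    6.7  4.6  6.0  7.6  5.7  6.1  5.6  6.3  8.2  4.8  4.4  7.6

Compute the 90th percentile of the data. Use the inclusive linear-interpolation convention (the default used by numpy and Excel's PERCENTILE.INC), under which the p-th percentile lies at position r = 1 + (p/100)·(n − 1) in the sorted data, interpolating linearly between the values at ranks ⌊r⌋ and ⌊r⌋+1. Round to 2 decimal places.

7.60

Sorted: 4.4, 4.6, 4.8, 5.6, 5.7, 6.0, 6.1, 6.3, 6.7, 7.6, 7.6, 8.2.
n = 12.
r = 1 + (90/100)·(12 − 1) = 1 + 9.9 = 10.9.
Rank 10 is 7.6 and rank 11 is 7.6.
Interpolate: 7.6 + 0.9·(7.6 − 7.6) = 7.6 + 0.9·0 = 7.6.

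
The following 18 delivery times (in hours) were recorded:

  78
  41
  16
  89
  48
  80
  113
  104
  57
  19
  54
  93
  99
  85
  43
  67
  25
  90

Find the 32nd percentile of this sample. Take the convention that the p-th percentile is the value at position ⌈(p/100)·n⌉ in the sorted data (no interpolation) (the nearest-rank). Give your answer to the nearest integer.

Sorted: 16, 19, 25, 41, 43, 48, 54, 57, 67, 78, 80, 85, 89, 90, 93, 99, 104, 113.
n = 18.
Position = ⌈32/100 · 18⌉ = ⌈5.76⌉ = 6.
The value at rank 6 is 48.

48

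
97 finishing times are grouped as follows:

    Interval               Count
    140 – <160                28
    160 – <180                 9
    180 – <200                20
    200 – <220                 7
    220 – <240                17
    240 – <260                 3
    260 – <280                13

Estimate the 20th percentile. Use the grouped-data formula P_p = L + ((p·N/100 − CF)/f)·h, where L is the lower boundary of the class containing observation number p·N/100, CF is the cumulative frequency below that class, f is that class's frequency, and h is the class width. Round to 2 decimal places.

153.86

N = 97; target position k = 20/100 · 97 = 19.4.
Cumulative frequencies: 28, 37, 57, 64, 81, 84, 97.
Observation 19.4 falls in the class 140 – <160.
L = 140, CF = 0, f = 28, h = 20.
P20 = 140 + ((19.4 − 0)/28)·20 = 140 + 13.8571 = 153.857.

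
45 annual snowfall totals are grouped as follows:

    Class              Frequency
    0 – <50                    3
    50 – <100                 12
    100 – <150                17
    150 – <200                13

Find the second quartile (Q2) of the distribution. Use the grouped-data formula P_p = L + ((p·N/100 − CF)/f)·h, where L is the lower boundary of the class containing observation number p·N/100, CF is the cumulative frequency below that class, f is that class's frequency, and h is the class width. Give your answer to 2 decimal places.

122.06

N = 45; target position k = 50/100 · 45 = 22.5.
Cumulative frequencies: 3, 15, 32, 45.
Observation 22.5 falls in the class 100 – <150.
L = 100, CF = 15, f = 17, h = 50.
P50 = 100 + ((22.5 − 15)/17)·50 = 100 + 22.0588 = 122.059.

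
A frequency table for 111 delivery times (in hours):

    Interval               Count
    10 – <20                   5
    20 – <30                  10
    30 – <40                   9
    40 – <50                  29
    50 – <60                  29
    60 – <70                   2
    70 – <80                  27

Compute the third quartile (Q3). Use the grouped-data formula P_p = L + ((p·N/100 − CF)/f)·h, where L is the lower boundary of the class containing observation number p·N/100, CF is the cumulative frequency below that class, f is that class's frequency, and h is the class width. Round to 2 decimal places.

66.25

N = 111; target position k = 75/100 · 111 = 83.25.
Cumulative frequencies: 5, 15, 24, 53, 82, 84, 111.
Observation 83.25 falls in the class 60 – <70.
L = 60, CF = 82, f = 2, h = 10.
P75 = 60 + ((83.25 − 82)/2)·10 = 60 + 6.25 = 66.25.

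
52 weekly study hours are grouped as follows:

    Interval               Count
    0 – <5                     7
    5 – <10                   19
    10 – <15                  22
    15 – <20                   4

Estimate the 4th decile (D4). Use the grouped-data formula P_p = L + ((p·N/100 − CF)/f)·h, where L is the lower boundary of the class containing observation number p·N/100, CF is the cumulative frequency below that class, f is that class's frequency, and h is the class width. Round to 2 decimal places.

N = 52; target position k = 40/100 · 52 = 20.8.
Cumulative frequencies: 7, 26, 48, 52.
Observation 20.8 falls in the class 5 – <10.
L = 5, CF = 7, f = 19, h = 5.
P40 = 5 + ((20.8 − 7)/19)·5 = 5 + 3.63158 = 8.63158.

8.63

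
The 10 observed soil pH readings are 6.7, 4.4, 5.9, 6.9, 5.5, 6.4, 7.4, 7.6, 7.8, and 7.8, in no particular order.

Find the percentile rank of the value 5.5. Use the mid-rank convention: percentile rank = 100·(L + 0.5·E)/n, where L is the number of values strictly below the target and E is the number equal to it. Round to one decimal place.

15.0

Sorted: 4.4, 5.5, 5.9, 6.4, 6.7, 6.9, 7.4, 7.6, 7.8, 7.8.
Count below 5.5: L = 1; count equal: E = 1; n = 10.
Percentile rank = 100·(1 + 0.5·1)/10 = 100·1.5/10 = 15.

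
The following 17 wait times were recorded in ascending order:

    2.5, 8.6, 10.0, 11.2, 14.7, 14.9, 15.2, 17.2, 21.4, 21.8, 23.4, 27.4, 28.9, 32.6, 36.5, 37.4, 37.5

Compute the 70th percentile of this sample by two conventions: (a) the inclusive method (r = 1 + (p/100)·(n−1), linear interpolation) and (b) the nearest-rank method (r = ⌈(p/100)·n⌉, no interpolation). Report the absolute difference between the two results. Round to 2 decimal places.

n = 17.
(a) r = 12.2; between ranks 12 (27.4) and 13 (28.9): 27.7.
(b) the nearest-rank method: rank 12 → 27.4.
|27.7 − 27.4| = 0.3.

0.30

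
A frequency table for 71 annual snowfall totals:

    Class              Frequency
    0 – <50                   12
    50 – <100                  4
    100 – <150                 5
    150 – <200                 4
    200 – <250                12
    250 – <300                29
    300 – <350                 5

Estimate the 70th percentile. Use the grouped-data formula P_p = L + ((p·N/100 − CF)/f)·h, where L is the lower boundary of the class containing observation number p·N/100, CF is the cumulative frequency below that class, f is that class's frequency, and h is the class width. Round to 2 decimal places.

N = 71; target position k = 70/100 · 71 = 49.7.
Cumulative frequencies: 12, 16, 21, 25, 37, 66, 71.
Observation 49.7 falls in the class 250 – <300.
L = 250, CF = 37, f = 29, h = 50.
P70 = 250 + ((49.7 − 37)/29)·50 = 250 + 21.8966 = 271.897.

271.90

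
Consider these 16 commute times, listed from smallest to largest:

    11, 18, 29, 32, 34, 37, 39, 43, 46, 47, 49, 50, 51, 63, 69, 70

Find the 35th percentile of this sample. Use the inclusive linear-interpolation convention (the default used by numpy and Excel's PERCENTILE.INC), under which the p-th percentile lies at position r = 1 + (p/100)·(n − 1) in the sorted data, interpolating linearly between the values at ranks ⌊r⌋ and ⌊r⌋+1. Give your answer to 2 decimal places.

37.50

n = 16.
r = 1 + (35/100)·(16 − 1) = 1 + 5.25 = 6.25.
Rank 6 is 37 and rank 7 is 39.
Interpolate: 37 + 0.25·(39 − 37) = 37 + 0.25·2 = 37.5.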